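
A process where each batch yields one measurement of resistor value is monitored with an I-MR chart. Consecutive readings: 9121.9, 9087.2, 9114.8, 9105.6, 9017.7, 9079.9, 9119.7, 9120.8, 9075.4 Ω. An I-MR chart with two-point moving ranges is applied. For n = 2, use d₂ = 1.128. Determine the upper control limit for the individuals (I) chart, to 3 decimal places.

X̄ = (9121.9 + 9087.2 + 9114.8 + 9105.6 + 9017.7 + 9079.9 + 9119.7 + 9120.8 + 9075.4) / 9 = 9093.6667
Moving ranges: 34.7, 27.6, 9.2, 87.9, 62.2, 39.8, 1.1, 45.4; M̄R̄ = 307.9000 / 8 = 38.4875
UCL = X̄ + 3·M̄R̄/d₂ = 9093.6667 + 3 × 38.4875 / 1.128 = 9196.0270

9196.027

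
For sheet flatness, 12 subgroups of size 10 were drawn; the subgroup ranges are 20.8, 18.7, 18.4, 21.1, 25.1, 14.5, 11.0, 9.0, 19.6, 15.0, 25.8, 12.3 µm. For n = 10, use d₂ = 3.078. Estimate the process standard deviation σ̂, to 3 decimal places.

R̄ = (20.8 + 18.7 + 18.4 + 21.1 + 25.1 + 14.5 + 11.0 + 9.0 + 19.6 + 15.0 + 25.8 + 12.3) / 12 = 17.6083
σ̂ = R̄ / d₂ = 17.6083 / 3.078 = 5.7207

5.721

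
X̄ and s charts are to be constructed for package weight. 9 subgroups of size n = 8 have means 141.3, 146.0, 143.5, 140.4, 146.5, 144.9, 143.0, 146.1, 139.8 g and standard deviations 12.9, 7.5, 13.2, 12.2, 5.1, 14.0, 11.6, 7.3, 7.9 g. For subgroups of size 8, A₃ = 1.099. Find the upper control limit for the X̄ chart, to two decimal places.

154.70

X̄̄ = (141.3 + 146.0 + 143.5 + 140.4 + 146.5 + 144.9 + 143.0 + 146.1 + 139.8) / 9 = 143.5000
s̄ = (12.9 + 7.5 + 13.2 + 12.2 + 5.1 + 14.0 + 11.6 + 7.3 + 7.9) / 9 = 10.1889
UCL = X̄̄ + A₃·s̄ = 143.5000 + 1.099 × 10.1889 = 154.6976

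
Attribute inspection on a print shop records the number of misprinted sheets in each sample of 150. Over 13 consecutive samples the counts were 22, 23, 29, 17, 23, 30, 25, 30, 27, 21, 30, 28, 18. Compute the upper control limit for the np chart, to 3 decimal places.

38.505

p̄ = Σdᵢ / (k·n) = 323 / (13 × 150) = 0.16564
UCL = np̄ + 3·√(np̄(1−p̄)) = 24.8462 + 3 × √(24.8462×0.83436) = 24.8462 + 3 × 4.5531 = 38.5054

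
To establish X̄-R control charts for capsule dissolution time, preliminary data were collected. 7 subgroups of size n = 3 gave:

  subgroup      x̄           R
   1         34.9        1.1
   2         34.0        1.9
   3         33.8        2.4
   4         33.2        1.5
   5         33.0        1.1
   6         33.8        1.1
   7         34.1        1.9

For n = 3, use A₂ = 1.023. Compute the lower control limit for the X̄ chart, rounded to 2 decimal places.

32.22

X̄̄ = (34.9 + 34.0 + 33.8 + 33.2 + 33.0 + 33.8 + 34.1) / 7 = 236.8000 / 7 = 33.8286
R̄ = (1.1 + 1.9 + 2.4 + 1.5 + 1.1 + 1.1 + 1.9) / 7 = 11.0000 / 7 = 1.5714
LCL = X̄̄ − A₂·R̄ = 33.8286 − 1.023 × 1.5714 = 32.2210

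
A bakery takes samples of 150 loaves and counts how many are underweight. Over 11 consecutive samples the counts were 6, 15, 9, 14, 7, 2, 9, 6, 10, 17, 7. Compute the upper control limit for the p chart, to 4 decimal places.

p̄ = Σdᵢ / (k·n) = 102 / (11 × 150) = 0.06182
UCL = p̄ + 3·√(p̄(1−p̄)/n) = 0.06182 + 3 × √(0.06182×0.93818/150) = 0.06182 + 3 × 0.01966 = 0.12081

0.1208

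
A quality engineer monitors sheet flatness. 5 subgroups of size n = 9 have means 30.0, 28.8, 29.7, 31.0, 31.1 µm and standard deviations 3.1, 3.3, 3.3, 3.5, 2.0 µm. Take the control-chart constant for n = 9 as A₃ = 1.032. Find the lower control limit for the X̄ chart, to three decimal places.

26.983

X̄̄ = (30.0 + 28.8 + 29.7 + 31.0 + 31.1) / 5 = 30.1200
s̄ = (3.1 + 3.3 + 3.3 + 3.5 + 2.0) / 5 = 3.0400
LCL = X̄̄ − A₃·s̄ = 30.1200 − 1.032 × 3.0400 = 26.9827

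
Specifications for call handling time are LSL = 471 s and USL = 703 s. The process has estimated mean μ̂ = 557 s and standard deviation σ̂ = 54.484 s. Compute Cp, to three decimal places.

0.710

Cp = (USL − LSL) / (6σ̂) = (703 − 471) / (6 × 54.484) = 232.0000 / 326.9040 = 0.7097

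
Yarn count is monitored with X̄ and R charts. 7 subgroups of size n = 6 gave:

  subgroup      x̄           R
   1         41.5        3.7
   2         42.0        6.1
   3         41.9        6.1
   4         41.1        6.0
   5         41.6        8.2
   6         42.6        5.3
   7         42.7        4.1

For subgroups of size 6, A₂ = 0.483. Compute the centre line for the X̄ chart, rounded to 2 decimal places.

41.91

X̄̄ = (41.5 + 42.0 + 41.9 + 41.1 + 41.6 + 42.6 + 42.7) / 7 = 293.4000 / 7 = 41.9143
CL = X̄̄ = 41.9143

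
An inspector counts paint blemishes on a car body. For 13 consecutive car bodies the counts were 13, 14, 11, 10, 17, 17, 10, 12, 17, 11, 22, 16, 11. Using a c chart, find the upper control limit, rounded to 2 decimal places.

c̄ = (13 + 14 + 11 + 10 + 17 + 17 + 10 + 12 + 17 + 11 + 22 + 16 + 11) / 13 = 181 / 13 = 13.9231
UCL = c̄ + 3√c̄ = 13.9231 + 3 × √13.9231 = 13.9231 + 3 × 3.7314 = 25.1172

25.12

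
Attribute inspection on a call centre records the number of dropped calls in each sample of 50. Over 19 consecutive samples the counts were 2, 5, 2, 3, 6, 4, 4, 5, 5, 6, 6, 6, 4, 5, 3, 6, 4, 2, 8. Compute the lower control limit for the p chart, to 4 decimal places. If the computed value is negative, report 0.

0.0000

p̄ = Σdᵢ / (k·n) = 86 / (19 × 50) = 0.09053
LCL = p̄ − 3·√(p̄(1−p̄)/n) = 0.09053 − 3 × 0.04058 = -0.03121 → 0 (negative, so LCL = 0)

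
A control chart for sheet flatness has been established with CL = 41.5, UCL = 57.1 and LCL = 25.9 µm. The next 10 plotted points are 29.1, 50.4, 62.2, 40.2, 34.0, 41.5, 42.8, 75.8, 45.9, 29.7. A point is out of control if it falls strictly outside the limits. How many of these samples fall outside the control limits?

Compare each point to [25.9, 57.1]: sample 3 = 62.2 > UCL; sample 8 = 75.8 > UCL.

2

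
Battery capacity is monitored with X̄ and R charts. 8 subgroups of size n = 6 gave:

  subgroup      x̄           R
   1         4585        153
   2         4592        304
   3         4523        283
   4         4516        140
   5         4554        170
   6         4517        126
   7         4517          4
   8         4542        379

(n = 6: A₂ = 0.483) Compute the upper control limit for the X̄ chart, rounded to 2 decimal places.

4637.37

X̄̄ = (4585 + 4592 + 4523 + 4516 + 4554 + 4517 + 4517 + 4542) / 8 = 36346.0000 / 8 = 4543.2500
R̄ = (153 + 304 + 283 + 140 + 170 + 126 + 4 + 379) / 8 = 1559.0000 / 8 = 194.8750
UCL = X̄̄ + A₂·R̄ = 4543.2500 + 0.483 × 194.8750 = 4637.3746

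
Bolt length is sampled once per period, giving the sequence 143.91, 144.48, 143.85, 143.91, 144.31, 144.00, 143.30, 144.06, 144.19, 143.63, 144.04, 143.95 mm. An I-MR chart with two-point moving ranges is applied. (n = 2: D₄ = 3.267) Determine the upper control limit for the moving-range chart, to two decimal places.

Moving ranges: 0.57, 0.63, 0.06, 0.40, 0.31, 0.70, 0.76, 0.13, 0.56, 0.41, 0.09; M̄R̄ = 4.6200 / 11 = 0.4200
UCL_MR = D₄·M̄R̄ = 3.267 × 0.4200 = 1.3721

1.37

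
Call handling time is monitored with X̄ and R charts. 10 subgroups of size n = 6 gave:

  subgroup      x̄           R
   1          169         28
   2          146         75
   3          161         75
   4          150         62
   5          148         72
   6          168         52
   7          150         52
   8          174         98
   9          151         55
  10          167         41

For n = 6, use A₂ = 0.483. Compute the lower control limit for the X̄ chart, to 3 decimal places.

128.937

X̄̄ = (169 + 146 + 161 + 150 + 148 + 168 + 150 + 174 + 151 + 167) / 10 = 1584.0000 / 10 = 158.4000
R̄ = (28 + 75 + 75 + 62 + 72 + 52 + 52 + 98 + 55 + 41) / 10 = 610.0000 / 10 = 61.0000
LCL = X̄̄ − A₂·R̄ = 158.4000 − 0.483 × 61.0000 = 128.9370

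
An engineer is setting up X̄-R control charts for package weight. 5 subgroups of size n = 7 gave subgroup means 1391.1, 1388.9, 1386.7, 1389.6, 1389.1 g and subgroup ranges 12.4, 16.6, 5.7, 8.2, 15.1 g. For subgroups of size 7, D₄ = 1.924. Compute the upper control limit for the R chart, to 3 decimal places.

22.318

R̄ = (12.4 + 16.6 + 5.7 + 8.2 + 15.1) / 5 = 58.0000 / 5 = 11.6000
UCL_R = D₄·R̄ = 1.924 × 11.6000 = 22.3184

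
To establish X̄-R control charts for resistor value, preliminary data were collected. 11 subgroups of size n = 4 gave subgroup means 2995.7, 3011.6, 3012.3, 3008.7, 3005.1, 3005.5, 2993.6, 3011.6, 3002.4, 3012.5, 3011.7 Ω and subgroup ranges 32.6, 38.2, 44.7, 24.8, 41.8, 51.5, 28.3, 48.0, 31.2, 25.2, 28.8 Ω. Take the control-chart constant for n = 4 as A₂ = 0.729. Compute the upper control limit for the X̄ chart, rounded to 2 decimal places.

3032.61

X̄̄ = (2995.7 + 3011.6 + 3012.3 + 3008.7 + 3005.1 + 3005.5 + 2993.6 + 3011.6 + 3002.4 + 3012.5 + 3011.7) / 11 = 33070.7000 / 11 = 3006.4273
R̄ = (32.6 + 38.2 + 44.7 + 24.8 + 41.8 + 51.5 + 28.3 + 48.0 + 31.2 + 25.2 + 28.8) / 11 = 395.1000 / 11 = 35.9182
UCL = X̄̄ + A₂·R̄ = 3006.4273 + 0.729 × 35.9182 = 3032.6116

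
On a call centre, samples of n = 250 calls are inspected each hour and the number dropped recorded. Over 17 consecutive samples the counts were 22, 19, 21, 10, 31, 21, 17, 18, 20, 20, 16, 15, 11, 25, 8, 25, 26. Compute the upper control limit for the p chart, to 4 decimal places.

0.1269

p̄ = Σdᵢ / (k·n) = 325 / (17 × 250) = 0.07647
UCL = p̄ + 3·√(p̄(1−p̄)/n) = 0.07647 + 3 × √(0.07647×0.92353/250) = 0.07647 + 3 × 0.01681 = 0.12689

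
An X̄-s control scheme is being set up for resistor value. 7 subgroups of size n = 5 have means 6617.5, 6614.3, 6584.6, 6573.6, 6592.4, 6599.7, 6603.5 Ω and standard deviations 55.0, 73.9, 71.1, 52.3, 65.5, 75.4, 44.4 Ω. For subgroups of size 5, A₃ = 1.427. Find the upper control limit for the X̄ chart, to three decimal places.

6687.151

X̄̄ = (6617.5 + 6614.3 + 6584.6 + 6573.6 + 6592.4 + 6599.7 + 6603.5) / 7 = 6597.9429
s̄ = (55.0 + 73.9 + 71.1 + 52.3 + 65.5 + 75.4 + 44.4) / 7 = 62.5143
UCL = X̄̄ + A₃·s̄ = 6597.9429 + 1.427 × 62.5143 = 6687.1507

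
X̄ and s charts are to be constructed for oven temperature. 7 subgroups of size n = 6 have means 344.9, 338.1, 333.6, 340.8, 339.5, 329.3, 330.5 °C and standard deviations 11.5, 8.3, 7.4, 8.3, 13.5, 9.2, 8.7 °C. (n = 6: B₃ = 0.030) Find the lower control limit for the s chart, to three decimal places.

0.287

s̄ = (11.5 + 8.3 + 7.4 + 8.3 + 13.5 + 9.2 + 8.7) / 7 = 9.5571
LCL_s = B₃·s̄ = 0.030 × 9.5571 = 0.2867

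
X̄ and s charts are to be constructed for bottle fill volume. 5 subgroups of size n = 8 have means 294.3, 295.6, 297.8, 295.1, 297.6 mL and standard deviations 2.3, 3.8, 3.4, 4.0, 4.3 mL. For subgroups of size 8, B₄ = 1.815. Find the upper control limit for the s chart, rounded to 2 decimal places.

s̄ = (2.3 + 3.8 + 3.4 + 4.0 + 4.3) / 5 = 3.5600
UCL_s = B₄·s̄ = 1.815 × 3.5600 = 6.4614

6.46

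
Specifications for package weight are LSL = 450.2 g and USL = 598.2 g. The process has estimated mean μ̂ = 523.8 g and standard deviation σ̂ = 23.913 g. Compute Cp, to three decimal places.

Cp = (USL − LSL) / (6σ̂) = (598.2 − 450.2) / (6 × 23.913) = 148.0000 / 143.4780 = 1.0315

1.032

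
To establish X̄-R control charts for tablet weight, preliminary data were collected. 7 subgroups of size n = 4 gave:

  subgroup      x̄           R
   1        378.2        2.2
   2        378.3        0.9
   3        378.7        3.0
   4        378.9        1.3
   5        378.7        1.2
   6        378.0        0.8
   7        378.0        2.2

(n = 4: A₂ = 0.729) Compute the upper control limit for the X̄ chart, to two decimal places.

379.61

X̄̄ = (378.2 + 378.3 + 378.7 + 378.9 + 378.7 + 378.0 + 378.0) / 7 = 2648.8000 / 7 = 378.4000
R̄ = (2.2 + 0.9 + 3.0 + 1.3 + 1.2 + 0.8 + 2.2) / 7 = 11.6000 / 7 = 1.6571
UCL = X̄̄ + A₂·R̄ = 378.4000 + 0.729 × 1.6571 = 379.6081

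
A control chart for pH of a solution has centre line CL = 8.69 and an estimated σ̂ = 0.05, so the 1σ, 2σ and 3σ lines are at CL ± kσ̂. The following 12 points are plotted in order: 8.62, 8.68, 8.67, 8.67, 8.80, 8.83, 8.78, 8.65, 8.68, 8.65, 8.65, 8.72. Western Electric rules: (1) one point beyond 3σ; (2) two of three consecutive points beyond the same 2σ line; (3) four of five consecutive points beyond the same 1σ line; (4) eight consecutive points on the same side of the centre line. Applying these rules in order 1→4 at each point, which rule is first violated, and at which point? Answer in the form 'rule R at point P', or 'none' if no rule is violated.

Zone of each point (C = within 1σ̂, B = 1σ̂–2σ̂, A = 2σ̂–3σ̂, * = beyond 3σ̂; sign = side of CL): 1:-B, 2:-C, 3:-C, 4:-C, 5:+A, 6:+A, 7:+B, 8:-C, 9:-C, 10:-C, 11:-C, 12:+C
Rule 2 (two of three consecutive points beyond the same 2σ limit) is satisfied at point 6.

rule 2 at point 6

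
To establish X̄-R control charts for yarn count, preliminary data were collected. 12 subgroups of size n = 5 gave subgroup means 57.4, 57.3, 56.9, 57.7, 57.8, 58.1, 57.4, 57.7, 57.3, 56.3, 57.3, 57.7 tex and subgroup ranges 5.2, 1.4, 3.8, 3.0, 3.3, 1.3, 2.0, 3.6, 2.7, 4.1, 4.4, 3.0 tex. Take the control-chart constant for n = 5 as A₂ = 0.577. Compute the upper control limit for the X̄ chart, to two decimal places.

X̄̄ = (57.4 + 57.3 + 56.9 + 57.7 + 57.8 + 58.1 + 57.4 + 57.7 + 57.3 + 56.3 + 57.3 + 57.7) / 12 = 688.9000 / 12 = 57.4083
R̄ = (5.2 + 1.4 + 3.8 + 3.0 + 3.3 + 1.3 + 2.0 + 3.6 + 2.7 + 4.1 + 4.4 + 3.0) / 12 = 37.8000 / 12 = 3.1500
UCL = X̄̄ + A₂·R̄ = 57.4083 + 0.577 × 3.1500 = 59.2259

59.23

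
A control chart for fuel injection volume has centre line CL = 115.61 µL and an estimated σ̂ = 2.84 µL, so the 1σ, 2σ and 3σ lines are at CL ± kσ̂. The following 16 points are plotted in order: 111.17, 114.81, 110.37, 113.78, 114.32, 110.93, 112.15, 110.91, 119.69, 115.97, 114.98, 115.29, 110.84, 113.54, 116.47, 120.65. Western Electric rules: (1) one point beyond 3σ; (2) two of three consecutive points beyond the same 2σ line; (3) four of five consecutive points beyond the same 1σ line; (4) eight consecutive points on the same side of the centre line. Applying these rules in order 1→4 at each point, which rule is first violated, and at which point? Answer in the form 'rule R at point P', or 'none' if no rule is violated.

rule 4 at point 8

Zone of each point (C = within 1σ̂, B = 1σ̂–2σ̂, A = 2σ̂–3σ̂, * = beyond 3σ̂; sign = side of CL): 1:-B, 2:-C, 3:-B, 4:-C, 5:-C, 6:-B, 7:-B, 8:-B, 9:+B, 10:+C, 11:-C, 12:-C, 13:-B, 14:-C, 15:+C, 16:+B
Rule 4 (eight consecutive points on the same side of the centre line) is satisfied at point 8.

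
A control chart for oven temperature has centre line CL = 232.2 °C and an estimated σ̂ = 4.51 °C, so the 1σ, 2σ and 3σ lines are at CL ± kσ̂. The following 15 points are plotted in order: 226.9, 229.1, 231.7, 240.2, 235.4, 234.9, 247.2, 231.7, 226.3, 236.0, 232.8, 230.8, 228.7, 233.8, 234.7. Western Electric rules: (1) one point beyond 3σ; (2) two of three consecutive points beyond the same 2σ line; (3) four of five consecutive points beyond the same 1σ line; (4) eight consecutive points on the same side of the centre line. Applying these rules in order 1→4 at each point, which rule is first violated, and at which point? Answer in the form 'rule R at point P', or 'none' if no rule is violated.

Zone of each point (C = within 1σ̂, B = 1σ̂–2σ̂, A = 2σ̂–3σ̂, * = beyond 3σ̂; sign = side of CL): 1:-B, 2:-C, 3:-C, 4:+B, 5:+C, 6:+C, 7:+*, 8:-C, 9:-B, 10:+C, 11:+C, 12:-C, 13:-C, 14:+C, 15:+C
Rule 1 (one point beyond the 3σ limits) is satisfied at point 7.

rule 1 at point 7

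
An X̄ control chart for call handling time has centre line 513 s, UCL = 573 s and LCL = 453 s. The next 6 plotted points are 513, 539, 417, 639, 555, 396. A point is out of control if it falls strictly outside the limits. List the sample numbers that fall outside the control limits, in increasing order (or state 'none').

Compare each point to [453, 573]: sample 3 = 417 < LCL; sample 4 = 639 > UCL; sample 6 = 396 < LCL.

3, 4, 6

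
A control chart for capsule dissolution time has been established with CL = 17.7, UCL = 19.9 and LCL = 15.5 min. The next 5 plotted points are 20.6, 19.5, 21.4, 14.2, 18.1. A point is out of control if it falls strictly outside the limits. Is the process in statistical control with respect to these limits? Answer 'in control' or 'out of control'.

Compare each point to [15.5, 19.9]: sample 1 = 20.6 > UCL; sample 3 = 21.4 > UCL; sample 4 = 14.2 < LCL.

out of control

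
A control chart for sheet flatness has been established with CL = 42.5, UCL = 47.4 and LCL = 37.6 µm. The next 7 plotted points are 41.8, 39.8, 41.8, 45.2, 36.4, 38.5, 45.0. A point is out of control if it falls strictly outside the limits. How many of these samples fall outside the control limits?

Compare each point to [37.6, 47.4]: sample 5 = 36.4 < LCL.

1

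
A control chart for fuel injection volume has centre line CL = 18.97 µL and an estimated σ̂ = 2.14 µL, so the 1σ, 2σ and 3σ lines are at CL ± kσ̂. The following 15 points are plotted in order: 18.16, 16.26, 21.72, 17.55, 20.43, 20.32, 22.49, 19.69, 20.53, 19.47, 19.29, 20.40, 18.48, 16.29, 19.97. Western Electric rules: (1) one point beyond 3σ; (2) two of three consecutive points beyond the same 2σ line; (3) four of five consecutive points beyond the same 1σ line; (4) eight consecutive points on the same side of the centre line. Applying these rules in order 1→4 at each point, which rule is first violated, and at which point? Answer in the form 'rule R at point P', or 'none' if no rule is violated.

rule 4 at point 12

Zone of each point (C = within 1σ̂, B = 1σ̂–2σ̂, A = 2σ̂–3σ̂, * = beyond 3σ̂; sign = side of CL): 1:-C, 2:-B, 3:+B, 4:-C, 5:+C, 6:+C, 7:+B, 8:+C, 9:+C, 10:+C, 11:+C, 12:+C, 13:-C, 14:-B, 15:+C
Rule 4 (eight consecutive points on the same side of the centre line) is satisfied at point 12.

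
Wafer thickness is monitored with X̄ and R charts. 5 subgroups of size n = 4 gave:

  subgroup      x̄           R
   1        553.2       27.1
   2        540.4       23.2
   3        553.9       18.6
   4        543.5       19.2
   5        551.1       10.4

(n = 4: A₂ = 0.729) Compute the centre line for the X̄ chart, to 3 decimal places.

548.420

X̄̄ = (553.2 + 540.4 + 553.9 + 543.5 + 551.1) / 5 = 2742.1000 / 5 = 548.4200
CL = X̄̄ = 548.4200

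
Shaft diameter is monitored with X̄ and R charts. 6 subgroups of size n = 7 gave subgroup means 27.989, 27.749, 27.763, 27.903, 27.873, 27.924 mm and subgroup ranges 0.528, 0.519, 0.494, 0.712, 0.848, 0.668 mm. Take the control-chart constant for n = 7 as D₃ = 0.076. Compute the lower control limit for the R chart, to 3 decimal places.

R̄ = (0.528 + 0.519 + 0.494 + 0.712 + 0.848 + 0.668) / 6 = 3.7690 / 6 = 0.6282
LCL_R = D₃·R̄ = 0.076 × 0.6282 = 0.0477

0.048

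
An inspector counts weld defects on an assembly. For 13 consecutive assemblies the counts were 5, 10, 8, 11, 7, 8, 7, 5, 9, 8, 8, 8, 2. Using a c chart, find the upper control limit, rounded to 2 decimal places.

c̄ = (5 + 10 + 8 + 11 + 7 + 8 + 7 + 5 + 9 + 8 + 8 + 8 + 2) / 13 = 96 / 13 = 7.3846
UCL = c̄ + 3√c̄ = 7.3846 + 3 × √7.3846 = 7.3846 + 3 × 2.7175 = 15.5370

15.54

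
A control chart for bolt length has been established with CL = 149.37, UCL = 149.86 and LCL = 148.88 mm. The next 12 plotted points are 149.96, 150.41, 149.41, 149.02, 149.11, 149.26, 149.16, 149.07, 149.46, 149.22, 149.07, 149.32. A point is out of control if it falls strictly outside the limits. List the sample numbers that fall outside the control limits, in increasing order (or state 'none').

1, 2

Compare each point to [148.88, 149.86]: sample 1 = 149.96 > UCL; sample 2 = 150.41 > UCL.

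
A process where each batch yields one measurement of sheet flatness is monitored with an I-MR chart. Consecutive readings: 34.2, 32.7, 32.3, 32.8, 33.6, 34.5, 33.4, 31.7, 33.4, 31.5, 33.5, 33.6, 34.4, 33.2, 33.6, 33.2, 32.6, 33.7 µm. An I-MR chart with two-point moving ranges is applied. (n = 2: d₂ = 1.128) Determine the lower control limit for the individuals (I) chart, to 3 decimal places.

30.541

X̄ = (34.2 + 32.7 + 32.3 + 32.8 + 33.6 + 34.5 + 33.4 + 31.7 + 33.4 + 31.5 + 33.5 + 33.6 + 34.4 + 33.2 + 33.6 + 33.2 + 32.6 + 33.7) / 18 = 33.2167
Moving ranges: 1.5, 0.4, 0.5, 0.8, 0.9, 1.1, 1.7, 1.7, 1.9, 2.0, 0.1, 0.8, 1.2, 0.4, 0.4, 0.6, 1.1; M̄R̄ = 17.1000 / 17 = 1.0059
LCL = X̄ − 3·M̄R̄/d₂ = 33.2167 − 3 × 1.0059 / 1.128 = 30.5414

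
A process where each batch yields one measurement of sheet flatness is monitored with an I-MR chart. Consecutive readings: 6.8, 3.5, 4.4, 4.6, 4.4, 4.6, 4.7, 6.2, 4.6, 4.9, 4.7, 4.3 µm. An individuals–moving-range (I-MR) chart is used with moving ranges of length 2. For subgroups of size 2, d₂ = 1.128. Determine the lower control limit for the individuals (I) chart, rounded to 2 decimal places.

2.66

X̄ = (6.8 + 3.5 + 4.4 + 4.6 + 4.4 + 4.6 + 4.7 + 6.2 + 4.6 + 4.9 + 4.7 + 4.3) / 12 = 4.8083
Moving ranges: 3.3, 0.9, 0.2, 0.2, 0.2, 0.1, 1.5, 1.6, 0.3, 0.2, 0.4; M̄R̄ = 8.9000 / 11 = 0.8091
LCL = X̄ − 3·M̄R̄/d₂ = 4.8083 − 3 × 0.8091 / 1.128 = 2.6565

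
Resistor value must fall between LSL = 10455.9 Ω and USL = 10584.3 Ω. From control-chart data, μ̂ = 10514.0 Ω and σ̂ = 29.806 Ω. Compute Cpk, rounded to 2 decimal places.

0.65

Cpu = (USL − μ̂) / (3σ̂) = (10584.3 − 10514.0) / (3 × 29.806) = 0.7862; Cpl = (μ̂ − LSL) / (3σ̂) = (10514.0 − 10455.9) / (3 × 29.806) = 0.6498; Cpk = min(Cpu, Cpl) = 0.6498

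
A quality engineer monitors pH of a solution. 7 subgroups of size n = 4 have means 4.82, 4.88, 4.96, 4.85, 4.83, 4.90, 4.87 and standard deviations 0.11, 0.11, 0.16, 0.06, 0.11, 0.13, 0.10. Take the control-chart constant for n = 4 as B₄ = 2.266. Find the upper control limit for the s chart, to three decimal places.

0.252

s̄ = (0.11 + 0.11 + 0.16 + 0.06 + 0.11 + 0.13 + 0.10) / 7 = 0.1114
UCL_s = B₄·s̄ = 2.266 × 0.1114 = 0.2525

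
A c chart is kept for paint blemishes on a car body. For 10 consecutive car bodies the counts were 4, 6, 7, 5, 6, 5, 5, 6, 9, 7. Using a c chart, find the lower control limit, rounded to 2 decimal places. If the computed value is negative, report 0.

c̄ = (4 + 6 + 7 + 5 + 6 + 5 + 5 + 6 + 9 + 7) / 10 = 60 / 10 = 6.0000
LCL = c̄ − 3√c̄ = 6.0000 − 3 × 2.4495 = -1.3485 → 0 (cannot be negative)

0.00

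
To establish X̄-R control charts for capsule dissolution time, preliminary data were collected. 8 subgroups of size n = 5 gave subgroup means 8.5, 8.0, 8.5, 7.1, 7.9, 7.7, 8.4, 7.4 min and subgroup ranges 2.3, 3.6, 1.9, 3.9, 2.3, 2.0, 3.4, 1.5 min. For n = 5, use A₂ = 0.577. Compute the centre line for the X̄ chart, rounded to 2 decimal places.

7.94

X̄̄ = (8.5 + 8.0 + 8.5 + 7.1 + 7.9 + 7.7 + 8.4 + 7.4) / 8 = 63.5000 / 8 = 7.9375
CL = X̄̄ = 7.9375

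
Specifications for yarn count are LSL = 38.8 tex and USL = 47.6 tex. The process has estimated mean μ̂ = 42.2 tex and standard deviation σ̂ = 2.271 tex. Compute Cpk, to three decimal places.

0.499

Cpu = (USL − μ̂) / (3σ̂) = (47.6 − 42.2) / (3 × 2.271) = 0.7926; Cpl = (μ̂ − LSL) / (3σ̂) = (42.2 − 38.8) / (3 × 2.271) = 0.4990; Cpk = min(Cpu, Cpl) = 0.4990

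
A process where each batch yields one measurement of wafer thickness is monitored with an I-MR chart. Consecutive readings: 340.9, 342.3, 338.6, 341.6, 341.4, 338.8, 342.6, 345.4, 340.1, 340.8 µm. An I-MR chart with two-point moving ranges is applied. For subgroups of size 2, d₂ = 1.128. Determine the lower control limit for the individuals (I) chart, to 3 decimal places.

334.306

X̄ = (340.9 + 342.3 + 338.6 + 341.6 + 341.4 + 338.8 + 342.6 + 345.4 + 340.1 + 340.8) / 10 = 341.2500
Moving ranges: 1.4, 3.7, 3.0, 0.2, 2.6, 3.8, 2.8, 5.3, 0.7; M̄R̄ = 23.5000 / 9 = 2.6111
LCL = X̄ − 3·M̄R̄/d₂ = 341.2500 − 3 × 2.6111 / 1.128 = 334.3056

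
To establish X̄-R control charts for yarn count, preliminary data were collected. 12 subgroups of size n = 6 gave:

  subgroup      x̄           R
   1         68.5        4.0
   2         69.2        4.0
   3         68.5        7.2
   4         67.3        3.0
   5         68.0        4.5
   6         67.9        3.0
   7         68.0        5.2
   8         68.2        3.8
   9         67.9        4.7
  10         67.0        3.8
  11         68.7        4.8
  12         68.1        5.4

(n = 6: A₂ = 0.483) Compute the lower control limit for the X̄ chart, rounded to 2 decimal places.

X̄̄ = (68.5 + 69.2 + 68.5 + 67.3 + 68.0 + 67.9 + 68.0 + 68.2 + 67.9 + 67.0 + 68.7 + 68.1) / 12 = 817.3000 / 12 = 68.1083
R̄ = (4.0 + 4.0 + 7.2 + 3.0 + 4.5 + 3.0 + 5.2 + 3.8 + 4.7 + 3.8 + 4.8 + 5.4) / 12 = 53.4000 / 12 = 4.4500
LCL = X̄̄ − A₂·R̄ = 68.1083 − 0.483 × 4.4500 = 65.9590

65.96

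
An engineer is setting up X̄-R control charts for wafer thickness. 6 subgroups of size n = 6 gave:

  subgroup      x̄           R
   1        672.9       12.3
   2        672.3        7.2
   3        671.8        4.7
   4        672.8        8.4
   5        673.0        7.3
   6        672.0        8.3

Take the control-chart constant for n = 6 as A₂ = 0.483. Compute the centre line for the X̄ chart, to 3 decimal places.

672.467

X̄̄ = (672.9 + 672.3 + 671.8 + 672.8 + 673.0 + 672.0) / 6 = 4034.8000 / 6 = 672.4667
CL = X̄̄ = 672.4667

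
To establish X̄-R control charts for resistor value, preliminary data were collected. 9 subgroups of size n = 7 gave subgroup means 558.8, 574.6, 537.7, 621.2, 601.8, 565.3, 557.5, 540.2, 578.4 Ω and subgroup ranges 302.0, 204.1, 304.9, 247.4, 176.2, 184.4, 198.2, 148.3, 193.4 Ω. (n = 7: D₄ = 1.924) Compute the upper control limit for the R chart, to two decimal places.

418.77

R̄ = (302.0 + 204.1 + 304.9 + 247.4 + 176.2 + 184.4 + 198.2 + 148.3 + 193.4) / 9 = 1958.9000 / 9 = 217.6556
UCL_R = D₄·R̄ = 1.924 × 217.6556 = 418.7693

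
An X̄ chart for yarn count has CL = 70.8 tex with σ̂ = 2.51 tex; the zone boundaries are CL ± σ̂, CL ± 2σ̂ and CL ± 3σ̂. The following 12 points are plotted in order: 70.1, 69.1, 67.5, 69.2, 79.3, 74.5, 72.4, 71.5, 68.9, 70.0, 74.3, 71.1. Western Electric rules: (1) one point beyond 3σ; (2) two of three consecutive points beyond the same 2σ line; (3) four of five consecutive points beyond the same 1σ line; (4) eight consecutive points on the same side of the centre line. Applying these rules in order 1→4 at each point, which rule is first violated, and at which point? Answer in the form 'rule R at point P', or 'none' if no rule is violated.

rule 1 at point 5

Zone of each point (C = within 1σ̂, B = 1σ̂–2σ̂, A = 2σ̂–3σ̂, * = beyond 3σ̂; sign = side of CL): 1:-C, 2:-C, 3:-B, 4:-C, 5:+*, 6:+B, 7:+C, 8:+C, 9:-C, 10:-C, 11:+B, 12:+C
Rule 1 (one point beyond the 3σ limits) is satisfied at point 5.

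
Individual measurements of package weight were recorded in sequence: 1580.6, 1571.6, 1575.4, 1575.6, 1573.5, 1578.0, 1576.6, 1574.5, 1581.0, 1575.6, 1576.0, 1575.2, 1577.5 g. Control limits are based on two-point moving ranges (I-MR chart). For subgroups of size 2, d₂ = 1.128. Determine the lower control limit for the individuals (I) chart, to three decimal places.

X̄ = (1580.6 + 1571.6 + 1575.4 + 1575.6 + 1573.5 + 1578.0 + 1576.6 + 1574.5 + 1581.0 + 1575.6 + 1576.0 + 1575.2 + 1577.5) / 13 = 1576.2385
Moving ranges: 9.0, 3.8, 0.2, 2.1, 4.5, 1.4, 2.1, 6.5, 5.4, 0.4, 0.8, 2.3; M̄R̄ = 38.5000 / 12 = 3.2083
LCL = X̄ − 3·M̄R̄/d₂ = 1576.2385 − 3 × 3.2083 / 1.128 = 1567.7057

1567.706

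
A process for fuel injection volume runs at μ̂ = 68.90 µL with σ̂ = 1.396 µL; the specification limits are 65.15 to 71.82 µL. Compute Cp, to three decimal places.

Cp = (USL − LSL) / (6σ̂) = (71.82 − 65.15) / (6 × 1.396) = 6.6700 / 8.3760 = 0.7963

0.796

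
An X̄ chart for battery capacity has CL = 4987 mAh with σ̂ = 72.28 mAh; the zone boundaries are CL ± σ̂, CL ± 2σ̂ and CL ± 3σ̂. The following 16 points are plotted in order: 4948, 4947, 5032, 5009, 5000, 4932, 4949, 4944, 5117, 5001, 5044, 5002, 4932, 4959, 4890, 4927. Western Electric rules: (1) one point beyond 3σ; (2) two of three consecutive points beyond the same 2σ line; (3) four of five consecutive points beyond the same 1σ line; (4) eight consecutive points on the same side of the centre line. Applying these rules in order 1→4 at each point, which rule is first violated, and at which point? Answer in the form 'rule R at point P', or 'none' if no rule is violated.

Zone of each point (C = within 1σ̂, B = 1σ̂–2σ̂, A = 2σ̂–3σ̂, * = beyond 3σ̂; sign = side of CL): 1:-C, 2:-C, 3:+C, 4:+C, 5:+C, 6:-C, 7:-C, 8:-C, 9:+B, 10:+C, 11:+C, 12:+C, 13:-C, 14:-C, 15:-B, 16:-C
No rule fires across all 16 points.

none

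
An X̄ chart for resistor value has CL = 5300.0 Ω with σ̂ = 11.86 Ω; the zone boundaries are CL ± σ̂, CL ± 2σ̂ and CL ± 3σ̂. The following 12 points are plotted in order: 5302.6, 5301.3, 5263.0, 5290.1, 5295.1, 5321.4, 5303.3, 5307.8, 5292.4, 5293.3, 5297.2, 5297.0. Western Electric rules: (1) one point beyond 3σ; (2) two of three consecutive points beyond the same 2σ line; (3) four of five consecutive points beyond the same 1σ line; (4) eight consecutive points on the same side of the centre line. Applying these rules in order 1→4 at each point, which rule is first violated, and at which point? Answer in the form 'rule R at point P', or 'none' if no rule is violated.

rule 1 at point 3

Zone of each point (C = within 1σ̂, B = 1σ̂–2σ̂, A = 2σ̂–3σ̂, * = beyond 3σ̂; sign = side of CL): 1:+C, 2:+C, 3:-*, 4:-C, 5:-C, 6:+B, 7:+C, 8:+C, 9:-C, 10:-C, 11:-C, 12:-C
Rule 1 (one point beyond the 3σ limits) is satisfied at point 3.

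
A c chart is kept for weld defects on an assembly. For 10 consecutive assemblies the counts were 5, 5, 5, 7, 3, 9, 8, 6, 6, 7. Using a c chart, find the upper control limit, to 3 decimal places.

13.509

c̄ = (5 + 5 + 5 + 7 + 3 + 9 + 8 + 6 + 6 + 7) / 10 = 61 / 10 = 6.1000
UCL = c̄ + 3√c̄ = 6.1000 + 3 × √6.1000 = 6.1000 + 3 × 2.4698 = 13.5095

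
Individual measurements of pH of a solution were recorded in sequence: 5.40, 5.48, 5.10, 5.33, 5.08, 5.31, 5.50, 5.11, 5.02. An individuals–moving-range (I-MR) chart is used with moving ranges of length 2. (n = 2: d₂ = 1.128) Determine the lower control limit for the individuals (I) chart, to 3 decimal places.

X̄ = (5.40 + 5.48 + 5.10 + 5.33 + 5.08 + 5.31 + 5.50 + 5.11 + 5.02) / 9 = 5.2589
Moving ranges: 0.08, 0.38, 0.23, 0.25, 0.23, 0.19, 0.39, 0.09; M̄R̄ = 1.8400 / 8 = 0.2300
LCL = X̄ − 3·M̄R̄/d₂ = 5.2589 − 3 × 0.2300 / 1.128 = 4.6472

4.647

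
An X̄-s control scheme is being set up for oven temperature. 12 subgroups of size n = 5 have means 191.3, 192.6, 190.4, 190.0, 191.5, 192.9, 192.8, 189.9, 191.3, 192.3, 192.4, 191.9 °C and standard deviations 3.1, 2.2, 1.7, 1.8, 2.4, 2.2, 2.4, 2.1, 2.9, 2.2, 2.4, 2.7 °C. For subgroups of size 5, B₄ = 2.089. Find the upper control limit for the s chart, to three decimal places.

s̄ = (3.1 + 2.2 + 1.7 + 1.8 + 2.4 + 2.2 + 2.4 + 2.1 + 2.9 + 2.2 + 2.4 + 2.7) / 12 = 2.3417
UCL_s = B₄·s̄ = 2.089 × 2.3417 = 4.8917

4.892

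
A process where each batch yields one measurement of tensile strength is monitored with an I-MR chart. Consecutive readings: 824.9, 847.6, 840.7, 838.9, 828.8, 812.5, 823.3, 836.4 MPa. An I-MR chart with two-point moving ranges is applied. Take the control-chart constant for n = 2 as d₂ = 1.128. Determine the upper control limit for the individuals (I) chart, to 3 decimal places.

X̄ = (824.9 + 847.6 + 840.7 + 838.9 + 828.8 + 812.5 + 823.3 + 836.4) / 8 = 831.6375
Moving ranges: 22.7, 6.9, 1.8, 10.1, 16.3, 10.8, 13.1; M̄R̄ = 81.7000 / 7 = 11.6714
UCL = X̄ + 3·M̄R̄/d₂ = 831.6375 + 3 × 11.6714 / 1.128 = 862.6785

862.679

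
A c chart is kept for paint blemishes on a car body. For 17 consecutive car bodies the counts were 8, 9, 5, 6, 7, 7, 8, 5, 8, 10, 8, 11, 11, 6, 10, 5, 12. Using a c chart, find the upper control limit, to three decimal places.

c̄ = (8 + 9 + 5 + 6 + 7 + 7 + 8 + 5 + 8 + 10 + 8 + 11 + 11 + 6 + 10 + 5 + 12) / 17 = 136 / 17 = 8.0000
UCL = c̄ + 3√c̄ = 8.0000 + 3 × √8.0000 = 8.0000 + 3 × 2.8284 = 16.4853

16.485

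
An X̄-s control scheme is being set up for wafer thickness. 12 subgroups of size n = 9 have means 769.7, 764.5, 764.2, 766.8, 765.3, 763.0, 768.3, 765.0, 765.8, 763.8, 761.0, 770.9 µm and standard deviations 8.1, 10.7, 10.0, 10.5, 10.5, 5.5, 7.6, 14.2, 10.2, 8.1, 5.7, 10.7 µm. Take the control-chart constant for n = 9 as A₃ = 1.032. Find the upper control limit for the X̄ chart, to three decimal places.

X̄̄ = (769.7 + 764.5 + 764.2 + 766.8 + 765.3 + 763.0 + 768.3 + 765.0 + 765.8 + 763.8 + 761.0 + 770.9) / 12 = 765.6917
s̄ = (8.1 + 10.7 + 10.0 + 10.5 + 10.5 + 5.5 + 7.6 + 14.2 + 10.2 + 8.1 + 5.7 + 10.7) / 12 = 9.3167
UCL = X̄̄ + A₃·s̄ = 765.6917 + 1.032 × 9.3167 = 775.3065

775.306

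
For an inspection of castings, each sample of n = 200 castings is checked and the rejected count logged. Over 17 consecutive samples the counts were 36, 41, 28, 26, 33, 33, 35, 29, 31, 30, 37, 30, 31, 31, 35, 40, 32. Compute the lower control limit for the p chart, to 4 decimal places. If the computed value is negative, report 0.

p̄ = Σdᵢ / (k·n) = 558 / (17 × 200) = 0.16412
LCL = p̄ − 3·√(p̄(1−p̄)/n) = 0.16412 − 3 × 0.02619 = 0.08555

0.0855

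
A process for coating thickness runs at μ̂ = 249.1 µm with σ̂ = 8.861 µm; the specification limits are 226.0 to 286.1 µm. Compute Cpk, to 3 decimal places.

Cpu = (USL − μ̂) / (3σ̂) = (286.1 − 249.1) / (3 × 8.861) = 1.3919; Cpl = (μ̂ − LSL) / (3σ̂) = (249.1 − 226.0) / (3 × 8.861) = 0.8690; Cpk = min(Cpu, Cpl) = 0.8690

0.869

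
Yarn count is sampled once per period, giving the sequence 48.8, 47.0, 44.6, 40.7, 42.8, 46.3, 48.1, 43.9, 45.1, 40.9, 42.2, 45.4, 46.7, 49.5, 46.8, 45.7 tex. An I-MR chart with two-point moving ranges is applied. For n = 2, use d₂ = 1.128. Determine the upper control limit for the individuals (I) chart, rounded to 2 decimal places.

51.93

X̄ = (48.8 + 47.0 + 44.6 + 40.7 + 42.8 + 46.3 + 48.1 + 43.9 + 45.1 + 40.9 + 42.2 + 45.4 + 46.7 + 49.5 + 46.8 + 45.7) / 16 = 45.2812
Moving ranges: 1.8, 2.4, 3.9, 2.1, 3.5, 1.8, 4.2, 1.2, 4.2, 1.3, 3.2, 1.3, 2.8, 2.7, 1.1; M̄R̄ = 37.5000 / 15 = 2.5000
UCL = X̄ + 3·M̄R̄/d₂ = 45.2812 + 3 × 2.5000 / 1.128 = 51.9302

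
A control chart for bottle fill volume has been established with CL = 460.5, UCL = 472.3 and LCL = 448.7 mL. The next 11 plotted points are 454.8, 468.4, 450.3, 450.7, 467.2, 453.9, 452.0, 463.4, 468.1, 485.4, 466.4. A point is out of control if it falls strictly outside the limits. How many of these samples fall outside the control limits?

1

Compare each point to [448.7, 472.3]: sample 10 = 485.4 > UCL.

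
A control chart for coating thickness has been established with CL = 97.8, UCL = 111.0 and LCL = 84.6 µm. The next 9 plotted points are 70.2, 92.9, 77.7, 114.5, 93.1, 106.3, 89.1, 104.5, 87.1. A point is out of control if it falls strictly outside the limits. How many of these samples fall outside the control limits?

3

Compare each point to [84.6, 111.0]: sample 1 = 70.2 < LCL; sample 3 = 77.7 < LCL; sample 4 = 114.5 > UCL.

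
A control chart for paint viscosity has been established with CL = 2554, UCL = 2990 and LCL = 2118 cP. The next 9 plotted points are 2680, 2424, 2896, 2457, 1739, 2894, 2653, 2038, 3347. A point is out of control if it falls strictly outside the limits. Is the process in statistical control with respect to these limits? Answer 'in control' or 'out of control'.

out of control

Compare each point to [2118, 2990]: sample 5 = 1739 < LCL; sample 8 = 2038 < LCL; sample 9 = 3347 > UCL.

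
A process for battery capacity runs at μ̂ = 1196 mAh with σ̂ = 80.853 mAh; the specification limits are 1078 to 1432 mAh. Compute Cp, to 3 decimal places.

0.730

Cp = (USL − LSL) / (6σ̂) = (1432 − 1078) / (6 × 80.853) = 354.0000 / 485.1180 = 0.7297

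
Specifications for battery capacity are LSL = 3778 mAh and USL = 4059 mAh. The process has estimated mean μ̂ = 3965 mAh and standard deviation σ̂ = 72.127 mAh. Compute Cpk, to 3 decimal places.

0.434

Cpu = (USL − μ̂) / (3σ̂) = (4059 − 3965) / (3 × 72.127) = 0.4344; Cpl = (μ̂ − LSL) / (3σ̂) = (3965 − 3778) / (3 × 72.127) = 0.8642; Cpk = min(Cpu, Cpl) = 0.4344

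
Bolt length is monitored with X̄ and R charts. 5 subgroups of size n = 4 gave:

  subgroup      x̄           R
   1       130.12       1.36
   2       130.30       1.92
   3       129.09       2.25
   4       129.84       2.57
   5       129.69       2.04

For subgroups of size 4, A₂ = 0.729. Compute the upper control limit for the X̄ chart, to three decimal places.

131.286

X̄̄ = (130.12 + 130.30 + 129.09 + 129.84 + 129.69) / 5 = 649.0400 / 5 = 129.8080
R̄ = (1.36 + 1.92 + 2.25 + 2.57 + 2.04) / 5 = 10.1400 / 5 = 2.0280
UCL = X̄̄ + A₂·R̄ = 129.8080 + 0.729 × 2.0280 = 131.2864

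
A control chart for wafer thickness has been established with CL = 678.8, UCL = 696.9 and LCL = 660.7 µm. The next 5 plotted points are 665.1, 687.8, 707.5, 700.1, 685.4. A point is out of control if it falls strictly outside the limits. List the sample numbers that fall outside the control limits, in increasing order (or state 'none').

3, 4

Compare each point to [660.7, 696.9]: sample 3 = 707.5 > UCL; sample 4 = 700.1 > UCL.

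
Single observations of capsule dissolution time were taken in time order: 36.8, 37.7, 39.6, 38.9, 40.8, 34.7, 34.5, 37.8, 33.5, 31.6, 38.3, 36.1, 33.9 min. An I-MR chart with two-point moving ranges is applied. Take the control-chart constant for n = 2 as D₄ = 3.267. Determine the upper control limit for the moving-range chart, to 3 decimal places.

8.794

Moving ranges: 0.9, 1.9, 0.7, 1.9, 6.1, 0.2, 3.3, 4.3, 1.9, 6.7, 2.2, 2.2; M̄R̄ = 32.3000 / 12 = 2.6917
UCL_MR = D₄·M̄R̄ = 3.267 × 2.6917 = 8.7937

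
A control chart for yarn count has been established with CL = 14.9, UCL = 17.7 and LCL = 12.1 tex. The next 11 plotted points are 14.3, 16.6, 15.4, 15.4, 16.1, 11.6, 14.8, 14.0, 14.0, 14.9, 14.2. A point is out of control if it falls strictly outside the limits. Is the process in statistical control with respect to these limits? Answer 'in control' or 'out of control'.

out of control

Compare each point to [12.1, 17.7]: sample 6 = 11.6 < LCL.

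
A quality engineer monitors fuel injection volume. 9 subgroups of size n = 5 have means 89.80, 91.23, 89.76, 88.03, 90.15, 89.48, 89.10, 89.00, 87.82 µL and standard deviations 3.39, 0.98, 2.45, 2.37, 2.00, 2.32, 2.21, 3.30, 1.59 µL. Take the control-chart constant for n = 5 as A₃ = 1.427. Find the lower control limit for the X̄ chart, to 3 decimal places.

86.107

X̄̄ = (89.80 + 91.23 + 89.76 + 88.03 + 90.15 + 89.48 + 89.10 + 89.00 + 87.82) / 9 = 89.3744
s̄ = (3.39 + 0.98 + 2.45 + 2.37 + 2.00 + 2.32 + 2.21 + 3.30 + 1.59) / 9 = 2.2900
LCL = X̄̄ − A₃·s̄ = 89.3744 − 1.427 × 2.2900 = 86.1066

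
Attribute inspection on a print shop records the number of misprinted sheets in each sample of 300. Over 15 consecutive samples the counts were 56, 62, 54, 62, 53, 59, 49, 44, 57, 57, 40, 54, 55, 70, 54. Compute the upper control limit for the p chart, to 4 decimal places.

p̄ = Σdᵢ / (k·n) = 826 / (15 × 300) = 0.18356
UCL = p̄ + 3·√(p̄(1−p̄)/n) = 0.18356 + 3 × √(0.18356×0.81644/300) = 0.18356 + 3 × 0.02235 = 0.25061

0.2506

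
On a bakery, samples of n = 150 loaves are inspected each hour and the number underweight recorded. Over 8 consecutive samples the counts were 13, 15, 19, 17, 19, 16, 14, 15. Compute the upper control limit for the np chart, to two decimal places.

p̄ = Σdᵢ / (k·n) = 128 / (8 × 150) = 0.10667
UCL = np̄ + 3·√(np̄(1−p̄)) = 16.0000 + 3 × √(16.0000×0.89333) = 16.0000 + 3 × 3.7807 = 27.3420

27.34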